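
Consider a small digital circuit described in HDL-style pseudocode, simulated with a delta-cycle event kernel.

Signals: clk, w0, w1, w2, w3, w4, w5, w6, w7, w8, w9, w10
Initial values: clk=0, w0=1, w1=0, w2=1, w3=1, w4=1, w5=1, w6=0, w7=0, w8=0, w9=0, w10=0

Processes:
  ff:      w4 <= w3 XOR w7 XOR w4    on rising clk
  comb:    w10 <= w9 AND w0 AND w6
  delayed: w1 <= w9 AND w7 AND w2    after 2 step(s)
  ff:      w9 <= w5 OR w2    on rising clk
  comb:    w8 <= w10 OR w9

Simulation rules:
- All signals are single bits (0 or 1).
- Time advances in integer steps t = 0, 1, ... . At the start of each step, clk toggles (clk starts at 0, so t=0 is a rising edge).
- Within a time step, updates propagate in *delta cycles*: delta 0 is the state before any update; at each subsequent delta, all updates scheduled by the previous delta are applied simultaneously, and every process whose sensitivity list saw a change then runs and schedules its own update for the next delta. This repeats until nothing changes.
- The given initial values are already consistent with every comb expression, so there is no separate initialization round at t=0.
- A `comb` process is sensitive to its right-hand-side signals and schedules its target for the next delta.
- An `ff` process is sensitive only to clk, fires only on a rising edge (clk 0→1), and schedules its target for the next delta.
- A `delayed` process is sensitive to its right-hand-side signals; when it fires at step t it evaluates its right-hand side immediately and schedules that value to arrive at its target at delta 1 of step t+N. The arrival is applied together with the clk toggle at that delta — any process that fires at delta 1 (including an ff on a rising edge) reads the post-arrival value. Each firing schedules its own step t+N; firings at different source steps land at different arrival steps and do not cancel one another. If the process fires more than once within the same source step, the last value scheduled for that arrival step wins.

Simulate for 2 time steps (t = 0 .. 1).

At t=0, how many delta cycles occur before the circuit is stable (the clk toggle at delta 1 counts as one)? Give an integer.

3

t0.Δ0 w10=0 w3=1 w2=1 w7=0 clk=0 w0=1 w5=1 w4=1 w6=0 w9=0 w1=0 w8=0
t0.Δ1 w10=0 w3=1 w2=1 w7=0 clk=1 w0=1 w5=1 w4=1 w6=0 w9=0 w1=0 w8=0
t0.Δ2 w10=0 w3=1 w2=1 w7=0 clk=1 w0=1 w5=1 w4=0 w6=0 w9=1 w1=0 w8=0
t0.Δ3 w10=0 w3=1 w2=1 w7=0 clk=1 w0=1 w5=1 w4=0 w6=0 w9=1 w1=0 w8=1
t1.Δ0 w10=0 w3=1 w2=1 w7=0 clk=1 w0=1 w5=1 w4=0 w6=0 w9=1 w1=0 w8=1
t1.Δ1 w10=0 w3=1 w2=1 w7=0 clk=0 w0=1 w5=1 w4=0 w6=0 w9=1 w1=0 w8=1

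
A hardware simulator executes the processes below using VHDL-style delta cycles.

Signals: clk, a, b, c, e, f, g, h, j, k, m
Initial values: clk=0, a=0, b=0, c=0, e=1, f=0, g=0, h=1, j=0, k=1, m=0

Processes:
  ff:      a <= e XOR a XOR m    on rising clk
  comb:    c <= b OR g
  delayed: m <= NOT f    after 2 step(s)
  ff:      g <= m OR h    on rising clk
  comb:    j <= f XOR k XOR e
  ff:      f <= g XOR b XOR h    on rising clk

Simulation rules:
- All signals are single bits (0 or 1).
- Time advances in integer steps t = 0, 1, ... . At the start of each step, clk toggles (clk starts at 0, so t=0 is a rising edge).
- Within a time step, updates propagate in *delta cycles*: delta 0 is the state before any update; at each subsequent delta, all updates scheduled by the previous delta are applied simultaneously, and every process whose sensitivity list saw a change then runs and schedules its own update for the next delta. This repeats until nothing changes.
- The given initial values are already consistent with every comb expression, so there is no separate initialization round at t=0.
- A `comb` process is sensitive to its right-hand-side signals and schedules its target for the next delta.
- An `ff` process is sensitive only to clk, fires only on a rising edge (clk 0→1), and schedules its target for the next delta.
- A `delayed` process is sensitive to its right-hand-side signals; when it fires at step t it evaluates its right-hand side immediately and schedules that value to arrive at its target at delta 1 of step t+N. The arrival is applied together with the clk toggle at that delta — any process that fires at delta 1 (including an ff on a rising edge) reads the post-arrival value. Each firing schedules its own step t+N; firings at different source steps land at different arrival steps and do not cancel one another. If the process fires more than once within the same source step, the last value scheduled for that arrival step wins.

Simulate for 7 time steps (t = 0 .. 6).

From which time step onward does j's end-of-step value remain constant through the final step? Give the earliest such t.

t0.Δ0 h=1 m=0 g=0 j=0 c=0 b=0 k=1 clk=0 a=0 e=1 f=0
t0.Δ1 h=1 m=0 g=0 j=0 c=0 b=0 k=1 clk=1 a=0 e=1 f=0
t0.Δ2 h=1 m=0 g=1 j=0 c=0 b=0 k=1 clk=1 a=1 e=1 f=1
t0.Δ3 h=1 m=0 g=1 j=1 c=1 b=0 k=1 clk=1 a=1 e=1 f=1
t1.Δ0 h=1 m=0 g=1 j=1 c=1 b=0 k=1 clk=1 a=1 e=1 f=1
t1.Δ1 h=1 m=0 g=1 j=1 c=1 b=0 k=1 clk=0 a=1 e=1 f=1
t2.Δ0 h=1 m=0 g=1 j=1 c=1 b=0 k=1 clk=0 a=1 e=1 f=1
t2.Δ1 h=1 m=0 g=1 j=1 c=1 b=0 k=1 clk=1 a=1 e=1 f=1
t2.Δ2 h=1 m=0 g=1 j=1 c=1 b=0 k=1 clk=1 a=0 e=1 f=0
t2.Δ3 h=1 m=0 g=1 j=0 c=1 b=0 k=1 clk=1 a=0 e=1 f=0
t3.Δ0 h=1 m=0 g=1 j=0 c=1 b=0 k=1 clk=1 a=0 e=1 f=0
t3.Δ1 h=1 m=0 g=1 j=0 c=1 b=0 k=1 clk=0 a=0 e=1 f=0
t4.Δ0 h=1 m=0 g=1 j=0 c=1 b=0 k=1 clk=0 a=0 e=1 f=0
t4.Δ1 h=1 m=1 g=1 j=0 c=1 b=0 k=1 clk=1 a=0 e=1 f=0
t5.Δ0 h=1 m=1 g=1 j=0 c=1 b=0 k=1 clk=1 a=0 e=1 f=0
t5.Δ1 h=1 m=1 g=1 j=0 c=1 b=0 k=1 clk=0 a=0 e=1 f=0
t6.Δ0 h=1 m=1 g=1 j=0 c=1 b=0 k=1 clk=0 a=0 e=1 f=0
t6.Δ1 h=1 m=1 g=1 j=0 c=1 b=0 k=1 clk=1 a=0 e=1 f=0

2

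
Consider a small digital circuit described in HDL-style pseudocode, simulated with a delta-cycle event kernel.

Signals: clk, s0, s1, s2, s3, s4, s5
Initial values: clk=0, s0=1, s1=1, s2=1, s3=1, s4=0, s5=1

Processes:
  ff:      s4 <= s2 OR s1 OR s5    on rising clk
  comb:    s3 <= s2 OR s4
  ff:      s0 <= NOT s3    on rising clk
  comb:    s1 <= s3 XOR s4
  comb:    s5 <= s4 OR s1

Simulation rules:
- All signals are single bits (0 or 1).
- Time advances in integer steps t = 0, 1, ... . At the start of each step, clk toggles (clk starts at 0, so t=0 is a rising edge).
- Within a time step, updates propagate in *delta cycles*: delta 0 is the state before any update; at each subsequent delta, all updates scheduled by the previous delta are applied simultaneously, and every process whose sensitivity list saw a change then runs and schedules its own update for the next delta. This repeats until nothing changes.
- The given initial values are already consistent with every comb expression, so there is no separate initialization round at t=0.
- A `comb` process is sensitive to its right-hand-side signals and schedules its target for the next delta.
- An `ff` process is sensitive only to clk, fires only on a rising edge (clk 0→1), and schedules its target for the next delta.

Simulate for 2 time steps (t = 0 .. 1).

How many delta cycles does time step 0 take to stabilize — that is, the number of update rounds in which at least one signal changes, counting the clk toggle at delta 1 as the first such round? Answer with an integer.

[bits: s5,clk,s4,s1,s2,s0,s3]
t=0: Δ0=1001111 Δ1=1101111 Δ2=1111101 Δ3=1110101 | 3Δ
t=1: Δ0=1110101 Δ1=1010101 | 1Δ

3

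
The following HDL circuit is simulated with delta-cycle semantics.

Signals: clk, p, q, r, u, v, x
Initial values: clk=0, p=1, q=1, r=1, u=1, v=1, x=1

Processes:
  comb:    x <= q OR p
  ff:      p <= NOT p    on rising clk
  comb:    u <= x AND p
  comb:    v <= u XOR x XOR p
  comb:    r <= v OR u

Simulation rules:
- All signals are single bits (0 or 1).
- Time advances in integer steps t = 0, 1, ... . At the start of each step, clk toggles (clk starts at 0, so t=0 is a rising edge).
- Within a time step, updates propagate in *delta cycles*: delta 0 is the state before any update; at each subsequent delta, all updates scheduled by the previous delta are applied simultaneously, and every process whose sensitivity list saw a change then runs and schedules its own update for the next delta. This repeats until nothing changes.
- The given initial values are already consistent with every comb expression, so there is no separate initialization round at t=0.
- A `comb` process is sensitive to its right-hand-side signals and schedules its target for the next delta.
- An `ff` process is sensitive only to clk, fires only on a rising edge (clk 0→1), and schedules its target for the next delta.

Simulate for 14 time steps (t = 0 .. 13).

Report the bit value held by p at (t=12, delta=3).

[bits: u,p,x,v,r,clk,q]
t=0: Δ0=1111101 Δ1=1111111 Δ2=1011111 Δ3=0010111 Δ4=0011011 Δ5=0011111 | 5Δ
t=1: Δ0=0011111 Δ1=0011101 | 1Δ
t=2: Δ0=0011101 Δ1=0011111 Δ2=0111111 Δ3=1110111 Δ4=1111111 | 4Δ
t=3: Δ0=1111111 Δ1=1111101 | 1Δ
t=4: Δ0=1111101 Δ1=1111111 Δ2=1011111 Δ3=0010111 Δ4=0011011 Δ5=0011111 | 5Δ
t=5: Δ0=0011111 Δ1=0011101 | 1Δ
t=6: Δ0=0011101 Δ1=0011111 Δ2=0111111 Δ3=1110111 Δ4=1111111 | 4Δ
t=7: Δ0=1111111 Δ1=1111101 | 1Δ
t=8: Δ0=1111101 Δ1=1111111 Δ2=1011111 Δ3=0010111 Δ4=0011011 Δ5=0011111 | 5Δ
t=9: Δ0=0011111 Δ1=0011101 | 1Δ
t=10: Δ0=0011101 Δ1=0011111 Δ2=0111111 Δ3=1110111 Δ4=1111111 | 4Δ
t=11: Δ0=1111111 Δ1=1111101 | 1Δ
t=12: Δ0=1111101 Δ1=1111111 Δ2=1011111 Δ3=0010111 Δ4=0011011 Δ5=0011111 | 5Δ
t=13: Δ0=0011111 Δ1=0011101 | 1Δ

0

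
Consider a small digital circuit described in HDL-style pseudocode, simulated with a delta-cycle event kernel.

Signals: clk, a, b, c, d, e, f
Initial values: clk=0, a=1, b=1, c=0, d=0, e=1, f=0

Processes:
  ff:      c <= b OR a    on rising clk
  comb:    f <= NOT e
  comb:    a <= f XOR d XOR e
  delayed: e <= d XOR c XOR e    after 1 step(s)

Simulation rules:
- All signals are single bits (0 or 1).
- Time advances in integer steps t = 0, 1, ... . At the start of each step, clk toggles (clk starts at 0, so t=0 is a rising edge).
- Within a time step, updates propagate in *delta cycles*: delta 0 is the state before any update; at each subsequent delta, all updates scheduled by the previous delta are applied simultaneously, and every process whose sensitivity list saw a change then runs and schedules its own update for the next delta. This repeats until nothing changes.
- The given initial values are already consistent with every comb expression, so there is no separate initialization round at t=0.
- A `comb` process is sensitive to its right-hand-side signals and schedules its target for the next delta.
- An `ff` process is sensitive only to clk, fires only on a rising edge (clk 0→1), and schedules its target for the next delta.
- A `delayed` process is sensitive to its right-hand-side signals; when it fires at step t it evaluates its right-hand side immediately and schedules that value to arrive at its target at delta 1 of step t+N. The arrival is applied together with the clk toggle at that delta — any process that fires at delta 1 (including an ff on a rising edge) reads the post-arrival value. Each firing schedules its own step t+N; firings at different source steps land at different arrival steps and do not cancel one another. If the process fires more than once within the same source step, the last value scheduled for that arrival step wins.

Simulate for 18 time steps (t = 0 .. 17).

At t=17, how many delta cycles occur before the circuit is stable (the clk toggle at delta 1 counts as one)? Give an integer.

t=0 Δ0: clk=0 f=0 a=1 b=1 e=1 d=0 c=0
  Δ1: clk:0→1
  Δ2: c:0→1
  (2Δ to stable)
t=1 Δ0: clk=1 f=0 a=1 b=1 e=1 d=0 c=1
  Δ1: clk:1→0, e:1→0
  Δ2: f:0→1, a:1→0
  Δ3: a:0→1
  (3Δ to stable)
t=2 Δ0: clk=0 f=1 a=1 b=1 e=0 d=0 c=1
  Δ1: clk:0→1, e:0→1
  Δ2: f:1→0, a:1→0
  Δ3: a:0→1
  (3Δ to stable)
t=3 Δ0: clk=1 f=0 a=1 b=1 e=1 d=0 c=1
  Δ1: clk:1→0, e:1→0
  Δ2: f:0→1, a:1→0
  Δ3: a:0→1
  (3Δ to stable)
t=4 Δ0: clk=0 f=1 a=1 b=1 e=0 d=0 c=1
  Δ1: clk:0→1, e:0→1
  Δ2: f:1→0, a:1→0
  Δ3: a:0→1
  (3Δ to stable)
t=5 Δ0: clk=1 f=0 a=1 b=1 e=1 d=0 c=1
  Δ1: clk:1→0, e:1→0
  Δ2: f:0→1, a:1→0
  Δ3: a:0→1
  (3Δ to stable)
t=6 Δ0: clk=0 f=1 a=1 b=1 e=0 d=0 c=1
  Δ1: clk:0→1, e:0→1
  Δ2: f:1→0, a:1→0
  Δ3: a:0→1
  (3Δ to stable)
t=7 Δ0: clk=1 f=0 a=1 b=1 e=1 d=0 c=1
  Δ1: clk:1→0, e:1→0
  Δ2: f:0→1, a:1→0
  Δ3: a:0→1
  (3Δ to stable)
t=8 Δ0: clk=0 f=1 a=1 b=1 e=0 d=0 c=1
  Δ1: clk:0→1, e:0→1
  Δ2: f:1→0, a:1→0
  Δ3: a:0→1
  (3Δ to stable)
t=9 Δ0: clk=1 f=0 a=1 b=1 e=1 d=0 c=1
  Δ1: clk:1→0, e:1→0
  Δ2: f:0→1, a:1→0
  Δ3: a:0→1
  (3Δ to stable)
t=10 Δ0: clk=0 f=1 a=1 b=1 e=0 d=0 c=1
  Δ1: clk:0→1, e:0→1
  Δ2: f:1→0, a:1→0
  Δ3: a:0→1
  (3Δ to stable)
t=11 Δ0: clk=1 f=0 a=1 b=1 e=1 d=0 c=1
  Δ1: clk:1→0, e:1→0
  Δ2: f:0→1, a:1→0
  Δ3: a:0→1
  (3Δ to stable)
t=12 Δ0: clk=0 f=1 a=1 b=1 e=0 d=0 c=1
  Δ1: clk:0→1, e:0→1
  Δ2: f:1→0, a:1→0
  Δ3: a:0→1
  (3Δ to stable)
t=13 Δ0: clk=1 f=0 a=1 b=1 e=1 d=0 c=1
  Δ1: clk:1→0, e:1→0
  Δ2: f:0→1, a:1→0
  Δ3: a:0→1
  (3Δ to stable)
t=14 Δ0: clk=0 f=1 a=1 b=1 e=0 d=0 c=1
  Δ1: clk:0→1, e:0→1
  Δ2: f:1→0, a:1→0
  Δ3: a:0→1
  (3Δ to stable)
t=15 Δ0: clk=1 f=0 a=1 b=1 e=1 d=0 c=1
  Δ1: clk:1→0, e:1→0
  Δ2: f:0→1, a:1→0
  Δ3: a:0→1
  (3Δ to stable)
t=16 Δ0: clk=0 f=1 a=1 b=1 e=0 d=0 c=1
  Δ1: clk:0→1, e:0→1
  Δ2: f:1→0, a:1→0
  Δ3: a:0→1
  (3Δ to stable)
t=17 Δ0: clk=1 f=0 a=1 b=1 e=1 d=0 c=1
  Δ1: clk:1→0, e:1→0
  Δ2: f:0→1, a:1→0
  Δ3: a:0→1
  (3Δ to stable)

3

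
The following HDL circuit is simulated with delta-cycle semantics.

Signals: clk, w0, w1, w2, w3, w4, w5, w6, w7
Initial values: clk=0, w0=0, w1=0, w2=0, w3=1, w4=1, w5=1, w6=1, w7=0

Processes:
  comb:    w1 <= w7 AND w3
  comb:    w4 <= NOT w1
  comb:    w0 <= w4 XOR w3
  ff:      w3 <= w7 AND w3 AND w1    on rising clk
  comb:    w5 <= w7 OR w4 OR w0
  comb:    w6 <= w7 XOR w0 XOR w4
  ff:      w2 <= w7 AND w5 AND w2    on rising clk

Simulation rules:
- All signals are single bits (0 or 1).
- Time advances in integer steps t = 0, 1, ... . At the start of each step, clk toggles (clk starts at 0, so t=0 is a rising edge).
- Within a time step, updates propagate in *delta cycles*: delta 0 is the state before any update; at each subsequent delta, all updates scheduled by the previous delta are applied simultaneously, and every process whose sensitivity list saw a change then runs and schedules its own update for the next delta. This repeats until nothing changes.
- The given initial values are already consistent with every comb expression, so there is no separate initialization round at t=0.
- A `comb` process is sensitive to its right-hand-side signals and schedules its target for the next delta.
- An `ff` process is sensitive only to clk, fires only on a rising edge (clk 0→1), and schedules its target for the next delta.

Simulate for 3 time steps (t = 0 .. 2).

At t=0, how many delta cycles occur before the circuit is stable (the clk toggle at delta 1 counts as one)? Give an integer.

t0.Δ0 w1=0 w6=1 clk=0 w4=1 w3=1 w2=0 w0=0 w7=0 w5=1
t0.Δ1 w1=0 w6=1 clk=1 w4=1 w3=1 w2=0 w0=0 w7=0 w5=1
t0.Δ2 w1=0 w6=1 clk=1 w4=1 w3=0 w2=0 w0=0 w7=0 w5=1
t0.Δ3 w1=0 w6=1 clk=1 w4=1 w3=0 w2=0 w0=1 w7=0 w5=1
t0.Δ4 w1=0 w6=0 clk=1 w4=1 w3=0 w2=0 w0=1 w7=0 w5=1
t1.Δ0 w1=0 w6=0 clk=1 w4=1 w3=0 w2=0 w0=1 w7=0 w5=1
t1.Δ1 w1=0 w6=0 clk=0 w4=1 w3=0 w2=0 w0=1 w7=0 w5=1
t2.Δ0 w1=0 w6=0 clk=0 w4=1 w3=0 w2=0 w0=1 w7=0 w5=1
t2.Δ1 w1=0 w6=0 clk=1 w4=1 w3=0 w2=0 w0=1 w7=0 w5=1

4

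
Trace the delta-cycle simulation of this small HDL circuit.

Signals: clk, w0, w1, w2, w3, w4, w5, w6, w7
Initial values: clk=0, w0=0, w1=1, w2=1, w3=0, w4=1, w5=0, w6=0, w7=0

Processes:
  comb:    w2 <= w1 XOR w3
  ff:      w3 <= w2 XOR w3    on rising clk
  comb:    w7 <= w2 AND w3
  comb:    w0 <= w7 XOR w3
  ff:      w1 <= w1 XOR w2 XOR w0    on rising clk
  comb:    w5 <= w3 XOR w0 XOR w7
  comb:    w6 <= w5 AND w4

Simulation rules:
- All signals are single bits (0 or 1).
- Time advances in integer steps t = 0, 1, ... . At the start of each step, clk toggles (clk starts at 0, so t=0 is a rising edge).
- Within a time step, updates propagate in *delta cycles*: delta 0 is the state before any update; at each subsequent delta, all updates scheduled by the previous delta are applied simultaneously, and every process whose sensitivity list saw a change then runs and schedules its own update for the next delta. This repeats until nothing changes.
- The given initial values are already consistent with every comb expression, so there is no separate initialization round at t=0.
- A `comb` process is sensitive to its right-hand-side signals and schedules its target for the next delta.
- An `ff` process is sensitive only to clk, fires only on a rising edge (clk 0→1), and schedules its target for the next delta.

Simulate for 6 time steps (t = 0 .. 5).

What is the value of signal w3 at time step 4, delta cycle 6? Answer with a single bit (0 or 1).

1

[bits: w2,w3,w7,w4,w0,clk,w5,w1,w6]
t=0: Δ0=100100010 Δ1=100101010 Δ2=110101000 Δ3=111111100 Δ4=111101101 Δ5=111101001 Δ6=111101000 | 6Δ
t=1: Δ0=111101000 Δ1=111100000 | 1Δ
t=2: Δ0=111100000 Δ1=111101000 Δ2=101101010 Δ3=100111110 Δ4=100101111 Δ5=100101011 Δ6=100101010 | 6Δ
t=3: Δ0=100101010 Δ1=100100010 | 1Δ
t=4: Δ0=100100010 Δ1=100101010 Δ2=110101000 Δ3=111111100 Δ4=111101101 Δ5=111101001 Δ6=111101000 | 6Δ
t=5: Δ0=111101000 Δ1=111100000 | 1Δ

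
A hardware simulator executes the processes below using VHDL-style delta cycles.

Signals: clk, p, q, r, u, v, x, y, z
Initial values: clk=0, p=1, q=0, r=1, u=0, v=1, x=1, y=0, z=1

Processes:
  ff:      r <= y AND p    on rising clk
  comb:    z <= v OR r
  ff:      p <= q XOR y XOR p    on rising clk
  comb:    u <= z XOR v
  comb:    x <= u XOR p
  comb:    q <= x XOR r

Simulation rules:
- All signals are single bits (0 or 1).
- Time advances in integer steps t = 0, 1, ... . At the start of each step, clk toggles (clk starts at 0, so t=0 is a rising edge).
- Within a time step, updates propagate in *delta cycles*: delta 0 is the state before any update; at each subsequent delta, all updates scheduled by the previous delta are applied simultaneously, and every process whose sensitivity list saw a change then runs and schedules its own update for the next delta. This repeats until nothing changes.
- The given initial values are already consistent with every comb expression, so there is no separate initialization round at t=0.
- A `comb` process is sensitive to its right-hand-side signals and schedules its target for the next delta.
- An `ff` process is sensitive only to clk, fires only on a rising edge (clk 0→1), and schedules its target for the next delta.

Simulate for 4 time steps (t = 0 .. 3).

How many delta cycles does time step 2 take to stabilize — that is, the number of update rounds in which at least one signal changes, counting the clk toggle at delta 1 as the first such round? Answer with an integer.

t0.Δ0 q=0 p=1 u=0 z=1 r=1 clk=0 x=1 y=0 v=1
t0.Δ1 q=0 p=1 u=0 z=1 r=1 clk=1 x=1 y=0 v=1
t0.Δ2 q=0 p=1 u=0 z=1 r=0 clk=1 x=1 y=0 v=1
t0.Δ3 q=1 p=1 u=0 z=1 r=0 clk=1 x=1 y=0 v=1
t1.Δ0 q=1 p=1 u=0 z=1 r=0 clk=1 x=1 y=0 v=1
t1.Δ1 q=1 p=1 u=0 z=1 r=0 clk=0 x=1 y=0 v=1
t2.Δ0 q=1 p=1 u=0 z=1 r=0 clk=0 x=1 y=0 v=1
t2.Δ1 q=1 p=1 u=0 z=1 r=0 clk=1 x=1 y=0 v=1
t2.Δ2 q=1 p=0 u=0 z=1 r=0 clk=1 x=1 y=0 v=1
t2.Δ3 q=1 p=0 u=0 z=1 r=0 clk=1 x=0 y=0 v=1
t2.Δ4 q=0 p=0 u=0 z=1 r=0 clk=1 x=0 y=0 v=1
t3.Δ0 q=0 p=0 u=0 z=1 r=0 clk=1 x=0 y=0 v=1
t3.Δ1 q=0 p=0 u=0 z=1 r=0 clk=0 x=0 y=0 v=1

4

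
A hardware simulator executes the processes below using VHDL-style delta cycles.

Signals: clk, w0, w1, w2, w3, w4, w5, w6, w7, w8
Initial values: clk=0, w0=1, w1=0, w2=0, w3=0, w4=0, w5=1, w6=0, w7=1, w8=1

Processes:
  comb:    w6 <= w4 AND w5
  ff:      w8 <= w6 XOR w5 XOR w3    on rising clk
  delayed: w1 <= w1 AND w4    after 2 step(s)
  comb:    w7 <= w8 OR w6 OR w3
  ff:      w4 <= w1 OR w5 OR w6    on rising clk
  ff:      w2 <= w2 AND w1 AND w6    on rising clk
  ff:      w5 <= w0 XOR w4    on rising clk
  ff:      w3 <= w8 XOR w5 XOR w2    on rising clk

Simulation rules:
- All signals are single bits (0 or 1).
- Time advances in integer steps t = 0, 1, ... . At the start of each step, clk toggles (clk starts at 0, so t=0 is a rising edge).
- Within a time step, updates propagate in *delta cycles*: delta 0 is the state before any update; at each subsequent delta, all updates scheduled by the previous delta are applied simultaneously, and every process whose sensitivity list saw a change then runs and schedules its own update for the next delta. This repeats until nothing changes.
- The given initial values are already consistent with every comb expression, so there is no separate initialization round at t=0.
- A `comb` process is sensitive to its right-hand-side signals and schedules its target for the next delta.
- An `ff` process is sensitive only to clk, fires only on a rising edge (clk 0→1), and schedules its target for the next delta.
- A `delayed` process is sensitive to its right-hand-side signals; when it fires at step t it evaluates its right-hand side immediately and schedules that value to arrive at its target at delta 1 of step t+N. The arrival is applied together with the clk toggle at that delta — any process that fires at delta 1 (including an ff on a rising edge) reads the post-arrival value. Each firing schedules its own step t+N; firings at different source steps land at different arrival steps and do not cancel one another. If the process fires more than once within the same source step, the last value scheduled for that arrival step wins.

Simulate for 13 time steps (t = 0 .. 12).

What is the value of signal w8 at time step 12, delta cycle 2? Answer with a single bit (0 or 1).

0

t0.Δ0 w0=1 w5=1 w7=1 w6=0 w1=0 w8=1 w3=0 clk=0 w2=0 w4=0
t0.Δ1 w0=1 w5=1 w7=1 w6=0 w1=0 w8=1 w3=0 clk=1 w2=0 w4=0
t0.Δ2 w0=1 w5=1 w7=1 w6=0 w1=0 w8=1 w3=0 clk=1 w2=0 w4=1
t0.Δ3 w0=1 w5=1 w7=1 w6=1 w1=0 w8=1 w3=0 clk=1 w2=0 w4=1
t1.Δ0 w0=1 w5=1 w7=1 w6=1 w1=0 w8=1 w3=0 clk=1 w2=0 w4=1
t1.Δ1 w0=1 w5=1 w7=1 w6=1 w1=0 w8=1 w3=0 clk=0 w2=0 w4=1
t2.Δ0 w0=1 w5=1 w7=1 w6=1 w1=0 w8=1 w3=0 clk=0 w2=0 w4=1
t2.Δ1 w0=1 w5=1 w7=1 w6=1 w1=0 w8=1 w3=0 clk=1 w2=0 w4=1
t2.Δ2 w0=1 w5=0 w7=1 w6=1 w1=0 w8=0 w3=0 clk=1 w2=0 w4=1
t2.Δ3 w0=1 w5=0 w7=1 w6=0 w1=0 w8=0 w3=0 clk=1 w2=0 w4=1
t2.Δ4 w0=1 w5=0 w7=0 w6=0 w1=0 w8=0 w3=0 clk=1 w2=0 w4=1
t3.Δ0 w0=1 w5=0 w7=0 w6=0 w1=0 w8=0 w3=0 clk=1 w2=0 w4=1
t3.Δ1 w0=1 w5=0 w7=0 w6=0 w1=0 w8=0 w3=0 clk=0 w2=0 w4=1
t4.Δ0 w0=1 w5=0 w7=0 w6=0 w1=0 w8=0 w3=0 clk=0 w2=0 w4=1
t4.Δ1 w0=1 w5=0 w7=0 w6=0 w1=0 w8=0 w3=0 clk=1 w2=0 w4=1
t4.Δ2 w0=1 w5=0 w7=0 w6=0 w1=0 w8=0 w3=0 clk=1 w2=0 w4=0
t5.Δ0 w0=1 w5=0 w7=0 w6=0 w1=0 w8=0 w3=0 clk=1 w2=0 w4=0
t5.Δ1 w0=1 w5=0 w7=0 w6=0 w1=0 w8=0 w3=0 clk=0 w2=0 w4=0
t6.Δ0 w0=1 w5=0 w7=0 w6=0 w1=0 w8=0 w3=0 clk=0 w2=0 w4=0
t6.Δ1 w0=1 w5=0 w7=0 w6=0 w1=0 w8=0 w3=0 clk=1 w2=0 w4=0
t6.Δ2 w0=1 w5=1 w7=0 w6=0 w1=0 w8=0 w3=0 clk=1 w2=0 w4=0
t7.Δ0 w0=1 w5=1 w7=0 w6=0 w1=0 w8=0 w3=0 clk=1 w2=0 w4=0
t7.Δ1 w0=1 w5=1 w7=0 w6=0 w1=0 w8=0 w3=0 clk=0 w2=0 w4=0
t8.Δ0 w0=1 w5=1 w7=0 w6=0 w1=0 w8=0 w3=0 clk=0 w2=0 w4=0
t8.Δ1 w0=1 w5=1 w7=0 w6=0 w1=0 w8=0 w3=0 clk=1 w2=0 w4=0
t8.Δ2 w0=1 w5=1 w7=0 w6=0 w1=0 w8=1 w3=1 clk=1 w2=0 w4=1
t8.Δ3 w0=1 w5=1 w7=1 w6=1 w1=0 w8=1 w3=1 clk=1 w2=0 w4=1
t9.Δ0 w0=1 w5=1 w7=1 w6=1 w1=0 w8=1 w3=1 clk=1 w2=0 w4=1
t9.Δ1 w0=1 w5=1 w7=1 w6=1 w1=0 w8=1 w3=1 clk=0 w2=0 w4=1
t10.Δ0 w0=1 w5=1 w7=1 w6=1 w1=0 w8=1 w3=1 clk=0 w2=0 w4=1
t10.Δ1 w0=1 w5=1 w7=1 w6=1 w1=0 w8=1 w3=1 clk=1 w2=0 w4=1
t10.Δ2 w0=1 w5=0 w7=1 w6=1 w1=0 w8=1 w3=0 clk=1 w2=0 w4=1
t10.Δ3 w0=1 w5=0 w7=1 w6=0 w1=0 w8=1 w3=0 clk=1 w2=0 w4=1
t11.Δ0 w0=1 w5=0 w7=1 w6=0 w1=0 w8=1 w3=0 clk=1 w2=0 w4=1
t11.Δ1 w0=1 w5=0 w7=1 w6=0 w1=0 w8=1 w3=0 clk=0 w2=0 w4=1
t12.Δ0 w0=1 w5=0 w7=1 w6=0 w1=0 w8=1 w3=0 clk=0 w2=0 w4=1
t12.Δ1 w0=1 w5=0 w7=1 w6=0 w1=0 w8=1 w3=0 clk=1 w2=0 w4=1
t12.Δ2 w0=1 w5=0 w7=1 w6=0 w1=0 w8=0 w3=1 clk=1 w2=0 w4=0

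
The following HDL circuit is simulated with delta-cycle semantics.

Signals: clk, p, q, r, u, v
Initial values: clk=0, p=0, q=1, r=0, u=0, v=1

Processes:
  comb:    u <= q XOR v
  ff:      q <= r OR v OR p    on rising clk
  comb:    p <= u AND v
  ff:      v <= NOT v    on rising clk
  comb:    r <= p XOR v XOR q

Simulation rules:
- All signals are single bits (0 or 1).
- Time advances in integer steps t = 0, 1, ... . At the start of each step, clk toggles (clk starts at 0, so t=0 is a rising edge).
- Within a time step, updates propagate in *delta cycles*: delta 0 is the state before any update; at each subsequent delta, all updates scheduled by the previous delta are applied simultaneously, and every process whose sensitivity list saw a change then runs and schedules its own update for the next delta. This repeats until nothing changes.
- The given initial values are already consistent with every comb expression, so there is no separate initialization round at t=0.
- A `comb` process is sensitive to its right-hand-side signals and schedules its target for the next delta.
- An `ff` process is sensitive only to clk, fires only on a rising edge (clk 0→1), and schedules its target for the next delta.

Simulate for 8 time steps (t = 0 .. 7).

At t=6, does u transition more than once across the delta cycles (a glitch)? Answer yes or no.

t=0 Δ0: p=0 v=1 q=1 u=0 clk=0 r=0
  Δ1: clk:0→1
  Δ2: v:1→0
  Δ3: u:0→1, r:0→1
  (3Δ to stable)
t=1 Δ0: p=0 v=0 q=1 u=1 clk=1 r=1
  Δ1: clk:1→0
  (1Δ to stable)
t=2 Δ0: p=0 v=0 q=1 u=1 clk=0 r=1
  Δ1: clk:0→1
  Δ2: v:0→1
  Δ3: p:0→1, u:1→0, r:1→0
  Δ4: p:1→0, r:0→1
  Δ5: r:1→0
  (5Δ to stable)
t=3 Δ0: p=0 v=1 q=1 u=0 clk=1 r=0
  Δ1: clk:1→0
  (1Δ to stable)
t=4 Δ0: p=0 v=1 q=1 u=0 clk=0 r=0
  Δ1: clk:0→1
  Δ2: v:1→0
  Δ3: u:0→1, r:0→1
  (3Δ to stable)
t=5 Δ0: p=0 v=0 q=1 u=1 clk=1 r=1
  Δ1: clk:1→0
  (1Δ to stable)
t=6 Δ0: p=0 v=0 q=1 u=1 clk=0 r=1
  Δ1: clk:0→1
  Δ2: v:0→1
  Δ3: p:0→1, u:1→0, r:1→0
  Δ4: p:1→0, r:0→1
  Δ5: r:1→0
  (5Δ to stable)
t=7 Δ0: p=0 v=1 q=1 u=0 clk=1 r=0
  Δ1: clk:1→0
  (1Δ to stable)

no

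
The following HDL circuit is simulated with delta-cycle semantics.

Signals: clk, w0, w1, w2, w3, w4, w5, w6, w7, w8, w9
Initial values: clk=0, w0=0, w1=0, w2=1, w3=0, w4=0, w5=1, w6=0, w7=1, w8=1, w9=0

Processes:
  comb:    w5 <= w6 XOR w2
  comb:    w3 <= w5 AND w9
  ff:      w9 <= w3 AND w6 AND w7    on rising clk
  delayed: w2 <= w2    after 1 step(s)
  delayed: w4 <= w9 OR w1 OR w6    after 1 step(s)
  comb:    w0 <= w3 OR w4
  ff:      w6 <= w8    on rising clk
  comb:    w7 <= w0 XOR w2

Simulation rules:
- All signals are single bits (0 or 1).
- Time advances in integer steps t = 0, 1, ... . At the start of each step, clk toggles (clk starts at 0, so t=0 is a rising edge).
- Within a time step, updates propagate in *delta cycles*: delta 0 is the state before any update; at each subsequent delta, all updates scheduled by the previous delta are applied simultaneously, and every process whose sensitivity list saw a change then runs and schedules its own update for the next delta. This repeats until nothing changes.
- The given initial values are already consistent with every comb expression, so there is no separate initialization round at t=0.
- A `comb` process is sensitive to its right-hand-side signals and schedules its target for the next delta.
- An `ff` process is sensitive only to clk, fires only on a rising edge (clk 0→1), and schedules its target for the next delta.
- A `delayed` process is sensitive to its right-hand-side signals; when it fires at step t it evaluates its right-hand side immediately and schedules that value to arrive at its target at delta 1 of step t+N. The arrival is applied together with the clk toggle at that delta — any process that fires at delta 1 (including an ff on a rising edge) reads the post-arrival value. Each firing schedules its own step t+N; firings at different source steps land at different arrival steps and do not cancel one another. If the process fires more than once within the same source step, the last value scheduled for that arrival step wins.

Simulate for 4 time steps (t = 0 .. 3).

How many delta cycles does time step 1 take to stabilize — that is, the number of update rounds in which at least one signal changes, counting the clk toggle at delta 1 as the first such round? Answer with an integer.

3

t0.Δ0 w9=0 w6=0 w1=0 w7=1 w8=1 w4=0 w3=0 w2=1 w5=1 clk=0 w0=0
t0.Δ1 w9=0 w6=0 w1=0 w7=1 w8=1 w4=0 w3=0 w2=1 w5=1 clk=1 w0=0
t0.Δ2 w9=0 w6=1 w1=0 w7=1 w8=1 w4=0 w3=0 w2=1 w5=1 clk=1 w0=0
t0.Δ3 w9=0 w6=1 w1=0 w7=1 w8=1 w4=0 w3=0 w2=1 w5=0 clk=1 w0=0
t1.Δ0 w9=0 w6=1 w1=0 w7=1 w8=1 w4=0 w3=0 w2=1 w5=0 clk=1 w0=0
t1.Δ1 w9=0 w6=1 w1=0 w7=1 w8=1 w4=1 w3=0 w2=1 w5=0 clk=0 w0=0
t1.Δ2 w9=0 w6=1 w1=0 w7=1 w8=1 w4=1 w3=0 w2=1 w5=0 clk=0 w0=1
t1.Δ3 w9=0 w6=1 w1=0 w7=0 w8=1 w4=1 w3=0 w2=1 w5=0 clk=0 w0=1
t2.Δ0 w9=0 w6=1 w1=0 w7=0 w8=1 w4=1 w3=0 w2=1 w5=0 clk=0 w0=1
t2.Δ1 w9=0 w6=1 w1=0 w7=0 w8=1 w4=1 w3=0 w2=1 w5=0 clk=1 w0=1
t3.Δ0 w9=0 w6=1 w1=0 w7=0 w8=1 w4=1 w3=0 w2=1 w5=0 clk=1 w0=1
t3.Δ1 w9=0 w6=1 w1=0 w7=0 w8=1 w4=1 w3=0 w2=1 w5=0 clk=0 w0=1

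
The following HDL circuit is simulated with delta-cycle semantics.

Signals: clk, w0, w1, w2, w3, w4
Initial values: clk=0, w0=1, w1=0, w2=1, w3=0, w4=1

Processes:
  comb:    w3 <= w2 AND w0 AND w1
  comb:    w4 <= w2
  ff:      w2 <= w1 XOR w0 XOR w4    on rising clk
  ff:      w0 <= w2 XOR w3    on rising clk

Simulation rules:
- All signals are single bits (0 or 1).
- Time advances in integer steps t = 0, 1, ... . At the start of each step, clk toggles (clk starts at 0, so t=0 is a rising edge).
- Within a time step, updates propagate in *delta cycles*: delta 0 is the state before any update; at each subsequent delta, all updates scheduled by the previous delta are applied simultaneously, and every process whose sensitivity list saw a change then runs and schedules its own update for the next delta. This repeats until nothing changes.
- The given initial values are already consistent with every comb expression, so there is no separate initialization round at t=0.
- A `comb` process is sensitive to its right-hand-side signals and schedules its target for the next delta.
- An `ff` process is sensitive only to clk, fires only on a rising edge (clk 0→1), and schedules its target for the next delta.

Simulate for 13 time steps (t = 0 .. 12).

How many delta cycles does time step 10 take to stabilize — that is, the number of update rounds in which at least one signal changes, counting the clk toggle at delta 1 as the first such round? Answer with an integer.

t=0 Δ0: w0=1 w1=0 w2=1 clk=0 w3=0 w4=1
  Δ1: clk:0→1
  Δ2: w2:1→0
  Δ3: w4:1→0
  (3Δ to stable)
t=1 Δ0: w0=1 w1=0 w2=0 clk=1 w3=0 w4=0
  Δ1: clk:1→0
  (1Δ to stable)
t=2 Δ0: w0=1 w1=0 w2=0 clk=0 w3=0 w4=0
  Δ1: clk:0→1
  Δ2: w0:1→0, w2:0→1
  Δ3: w4:0→1
  (3Δ to stable)
t=3 Δ0: w0=0 w1=0 w2=1 clk=1 w3=0 w4=1
  Δ1: clk:1→0
  (1Δ to stable)
t=4 Δ0: w0=0 w1=0 w2=1 clk=0 w3=0 w4=1
  Δ1: clk:0→1
  Δ2: w0:0→1
  (2Δ to stable)
t=5 Δ0: w0=1 w1=0 w2=1 clk=1 w3=0 w4=1
  Δ1: clk:1→0
  (1Δ to stable)
t=6 Δ0: w0=1 w1=0 w2=1 clk=0 w3=0 w4=1
  Δ1: clk:0→1
  Δ2: w2:1→0
  Δ3: w4:1→0
  (3Δ to stable)
t=7 Δ0: w0=1 w1=0 w2=0 clk=1 w3=0 w4=0
  Δ1: clk:1→0
  (1Δ to stable)
t=8 Δ0: w0=1 w1=0 w2=0 clk=0 w3=0 w4=0
  Δ1: clk:0→1
  Δ2: w0:1→0, w2:0→1
  Δ3: w4:0→1
  (3Δ to stable)
t=9 Δ0: w0=0 w1=0 w2=1 clk=1 w3=0 w4=1
  Δ1: clk:1→0
  (1Δ to stable)
t=10 Δ0: w0=0 w1=0 w2=1 clk=0 w3=0 w4=1
  Δ1: clk:0→1
  Δ2: w0:0→1
  (2Δ to stable)
t=11 Δ0: w0=1 w1=0 w2=1 clk=1 w3=0 w4=1
  Δ1: clk:1→0
  (1Δ to stable)
t=12 Δ0: w0=1 w1=0 w2=1 clk=0 w3=0 w4=1
  Δ1: clk:0→1
  Δ2: w2:1→0
  Δ3: w4:1→0
  (3Δ to stable)

2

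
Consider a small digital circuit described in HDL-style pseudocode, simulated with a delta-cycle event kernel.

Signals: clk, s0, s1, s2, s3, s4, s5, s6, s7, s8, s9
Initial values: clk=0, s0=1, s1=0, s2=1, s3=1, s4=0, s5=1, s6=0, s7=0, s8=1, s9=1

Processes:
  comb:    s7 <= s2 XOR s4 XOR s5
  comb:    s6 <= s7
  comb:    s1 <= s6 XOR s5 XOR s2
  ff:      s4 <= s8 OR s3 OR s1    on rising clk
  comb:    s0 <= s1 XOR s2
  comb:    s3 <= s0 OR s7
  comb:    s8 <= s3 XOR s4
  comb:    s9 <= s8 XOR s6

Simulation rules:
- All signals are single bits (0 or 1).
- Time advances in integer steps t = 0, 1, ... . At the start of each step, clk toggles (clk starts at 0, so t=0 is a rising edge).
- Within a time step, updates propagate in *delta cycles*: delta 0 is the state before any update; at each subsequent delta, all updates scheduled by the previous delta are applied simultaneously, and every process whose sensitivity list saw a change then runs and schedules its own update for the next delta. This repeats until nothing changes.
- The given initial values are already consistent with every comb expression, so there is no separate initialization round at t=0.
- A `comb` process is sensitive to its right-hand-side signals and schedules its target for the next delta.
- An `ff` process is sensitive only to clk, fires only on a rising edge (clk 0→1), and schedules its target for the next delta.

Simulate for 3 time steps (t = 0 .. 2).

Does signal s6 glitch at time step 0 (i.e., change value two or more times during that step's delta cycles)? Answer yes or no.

no

[bits: s2,s4,s8,s7,s0,s1,clk,s9,s6,s5,s3]
t=0: Δ0=10101001011 Δ1=10101011011 Δ2=11101011011 Δ3=11011011011 Δ4=11011010111 Δ5=11011111111 Δ6=11010111111 | 6Δ
t=1: Δ0=11010111111 Δ1=11010101111 | 1Δ
t=2: Δ0=11010101111 Δ1=11010111111 | 1Δ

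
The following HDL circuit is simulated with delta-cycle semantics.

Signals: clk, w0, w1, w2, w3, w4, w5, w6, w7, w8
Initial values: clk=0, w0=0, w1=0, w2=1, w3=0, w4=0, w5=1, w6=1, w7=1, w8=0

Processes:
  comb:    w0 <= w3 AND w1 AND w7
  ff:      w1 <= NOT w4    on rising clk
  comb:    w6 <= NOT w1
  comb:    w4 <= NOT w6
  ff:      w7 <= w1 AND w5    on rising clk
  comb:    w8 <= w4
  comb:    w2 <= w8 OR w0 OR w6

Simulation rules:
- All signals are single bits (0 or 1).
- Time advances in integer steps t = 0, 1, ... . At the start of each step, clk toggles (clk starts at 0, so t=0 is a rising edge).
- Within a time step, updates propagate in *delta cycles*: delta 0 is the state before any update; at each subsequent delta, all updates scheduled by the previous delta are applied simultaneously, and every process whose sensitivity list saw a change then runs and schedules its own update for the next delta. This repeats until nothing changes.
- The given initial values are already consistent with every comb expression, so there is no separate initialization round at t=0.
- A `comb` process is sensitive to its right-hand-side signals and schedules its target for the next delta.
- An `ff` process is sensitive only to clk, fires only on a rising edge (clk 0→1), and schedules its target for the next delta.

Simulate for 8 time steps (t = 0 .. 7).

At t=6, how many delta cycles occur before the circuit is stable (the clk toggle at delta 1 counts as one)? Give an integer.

5

t0.Δ0 w6=1 w5=1 w8=0 w2=1 w7=1 w3=0 w1=0 clk=0 w4=0 w0=0
t0.Δ1 w6=1 w5=1 w8=0 w2=1 w7=1 w3=0 w1=0 clk=1 w4=0 w0=0
t0.Δ2 w6=1 w5=1 w8=0 w2=1 w7=0 w3=0 w1=1 clk=1 w4=0 w0=0
t0.Δ3 w6=0 w5=1 w8=0 w2=1 w7=0 w3=0 w1=1 clk=1 w4=0 w0=0
t0.Δ4 w6=0 w5=1 w8=0 w2=0 w7=0 w3=0 w1=1 clk=1 w4=1 w0=0
t0.Δ5 w6=0 w5=1 w8=1 w2=0 w7=0 w3=0 w1=1 clk=1 w4=1 w0=0
t0.Δ6 w6=0 w5=1 w8=1 w2=1 w7=0 w3=0 w1=1 clk=1 w4=1 w0=0
t1.Δ0 w6=0 w5=1 w8=1 w2=1 w7=0 w3=0 w1=1 clk=1 w4=1 w0=0
t1.Δ1 w6=0 w5=1 w8=1 w2=1 w7=0 w3=0 w1=1 clk=0 w4=1 w0=0
t2.Δ0 w6=0 w5=1 w8=1 w2=1 w7=0 w3=0 w1=1 clk=0 w4=1 w0=0
t2.Δ1 w6=0 w5=1 w8=1 w2=1 w7=0 w3=0 w1=1 clk=1 w4=1 w0=0
t2.Δ2 w6=0 w5=1 w8=1 w2=1 w7=1 w3=0 w1=0 clk=1 w4=1 w0=0
t2.Δ3 w6=1 w5=1 w8=1 w2=1 w7=1 w3=0 w1=0 clk=1 w4=1 w0=0
t2.Δ4 w6=1 w5=1 w8=1 w2=1 w7=1 w3=0 w1=0 clk=1 w4=0 w0=0
t2.Δ5 w6=1 w5=1 w8=0 w2=1 w7=1 w3=0 w1=0 clk=1 w4=0 w0=0
t3.Δ0 w6=1 w5=1 w8=0 w2=1 w7=1 w3=0 w1=0 clk=1 w4=0 w0=0
t3.Δ1 w6=1 w5=1 w8=0 w2=1 w7=1 w3=0 w1=0 clk=0 w4=0 w0=0
t4.Δ0 w6=1 w5=1 w8=0 w2=1 w7=1 w3=0 w1=0 clk=0 w4=0 w0=0
t4.Δ1 w6=1 w5=1 w8=0 w2=1 w7=1 w3=0 w1=0 clk=1 w4=0 w0=0
t4.Δ2 w6=1 w5=1 w8=0 w2=1 w7=0 w3=0 w1=1 clk=1 w4=0 w0=0
t4.Δ3 w6=0 w5=1 w8=0 w2=1 w7=0 w3=0 w1=1 clk=1 w4=0 w0=0
t4.Δ4 w6=0 w5=1 w8=0 w2=0 w7=0 w3=0 w1=1 clk=1 w4=1 w0=0
t4.Δ5 w6=0 w5=1 w8=1 w2=0 w7=0 w3=0 w1=1 clk=1 w4=1 w0=0
t4.Δ6 w6=0 w5=1 w8=1 w2=1 w7=0 w3=0 w1=1 clk=1 w4=1 w0=0
t5.Δ0 w6=0 w5=1 w8=1 w2=1 w7=0 w3=0 w1=1 clk=1 w4=1 w0=0
t5.Δ1 w6=0 w5=1 w8=1 w2=1 w7=0 w3=0 w1=1 clk=0 w4=1 w0=0
t6.Δ0 w6=0 w5=1 w8=1 w2=1 w7=0 w3=0 w1=1 clk=0 w4=1 w0=0
t6.Δ1 w6=0 w5=1 w8=1 w2=1 w7=0 w3=0 w1=1 clk=1 w4=1 w0=0
t6.Δ2 w6=0 w5=1 w8=1 w2=1 w7=1 w3=0 w1=0 clk=1 w4=1 w0=0
t6.Δ3 w6=1 w5=1 w8=1 w2=1 w7=1 w3=0 w1=0 clk=1 w4=1 w0=0
t6.Δ4 w6=1 w5=1 w8=1 w2=1 w7=1 w3=0 w1=0 clk=1 w4=0 w0=0
t6.Δ5 w6=1 w5=1 w8=0 w2=1 w7=1 w3=0 w1=0 clk=1 w4=0 w0=0
t7.Δ0 w6=1 w5=1 w8=0 w2=1 w7=1 w3=0 w1=0 clk=1 w4=0 w0=0
t7.Δ1 w6=1 w5=1 w8=0 w2=1 w7=1 w3=0 w1=0 clk=0 w4=0 w0=0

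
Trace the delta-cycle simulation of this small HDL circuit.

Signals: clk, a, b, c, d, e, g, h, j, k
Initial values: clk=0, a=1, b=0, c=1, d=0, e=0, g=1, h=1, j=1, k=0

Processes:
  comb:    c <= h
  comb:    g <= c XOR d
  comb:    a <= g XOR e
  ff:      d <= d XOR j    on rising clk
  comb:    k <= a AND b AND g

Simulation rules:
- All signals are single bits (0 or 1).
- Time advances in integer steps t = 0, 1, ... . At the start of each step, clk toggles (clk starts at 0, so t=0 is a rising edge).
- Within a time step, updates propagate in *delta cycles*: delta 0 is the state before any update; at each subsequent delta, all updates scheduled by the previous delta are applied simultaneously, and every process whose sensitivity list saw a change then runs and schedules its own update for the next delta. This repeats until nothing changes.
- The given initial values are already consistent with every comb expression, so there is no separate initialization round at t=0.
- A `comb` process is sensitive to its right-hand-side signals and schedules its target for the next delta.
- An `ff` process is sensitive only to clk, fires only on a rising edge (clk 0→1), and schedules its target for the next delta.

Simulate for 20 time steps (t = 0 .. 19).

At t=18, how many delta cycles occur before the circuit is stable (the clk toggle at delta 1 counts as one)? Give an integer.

[bits: b,clk,d,c,h,j,e,g,k,a]
t=0: Δ0=0001110101 Δ1=0101110101 Δ2=0111110101 Δ3=0111110001 Δ4=0111110000 | 4Δ
t=1: Δ0=0111110000 Δ1=0011110000 | 1Δ
t=2: Δ0=0011110000 Δ1=0111110000 Δ2=0101110000 Δ3=0101110100 Δ4=0101110101 | 4Δ
t=3: Δ0=0101110101 Δ1=0001110101 | 1Δ
t=4: Δ0=0001110101 Δ1=0101110101 Δ2=0111110101 Δ3=0111110001 Δ4=0111110000 | 4Δ
t=5: Δ0=0111110000 Δ1=0011110000 | 1Δ
t=6: Δ0=0011110000 Δ1=0111110000 Δ2=0101110000 Δ3=0101110100 Δ4=0101110101 | 4Δ
t=7: Δ0=0101110101 Δ1=0001110101 | 1Δ
t=8: Δ0=0001110101 Δ1=0101110101 Δ2=0111110101 Δ3=0111110001 Δ4=0111110000 | 4Δ
t=9: Δ0=0111110000 Δ1=0011110000 | 1Δ
t=10: Δ0=0011110000 Δ1=0111110000 Δ2=0101110000 Δ3=0101110100 Δ4=0101110101 | 4Δ
t=11: Δ0=0101110101 Δ1=0001110101 | 1Δ
t=12: Δ0=0001110101 Δ1=0101110101 Δ2=0111110101 Δ3=0111110001 Δ4=0111110000 | 4Δ
t=13: Δ0=0111110000 Δ1=0011110000 | 1Δ
t=14: Δ0=0011110000 Δ1=0111110000 Δ2=0101110000 Δ3=0101110100 Δ4=0101110101 | 4Δ
t=15: Δ0=0101110101 Δ1=0001110101 | 1Δ
t=16: Δ0=0001110101 Δ1=0101110101 Δ2=0111110101 Δ3=0111110001 Δ4=0111110000 | 4Δ
t=17: Δ0=0111110000 Δ1=0011110000 | 1Δ
t=18: Δ0=0011110000 Δ1=0111110000 Δ2=0101110000 Δ3=0101110100 Δ4=0101110101 | 4Δ
t=19: Δ0=0101110101 Δ1=0001110101 | 1Δ

4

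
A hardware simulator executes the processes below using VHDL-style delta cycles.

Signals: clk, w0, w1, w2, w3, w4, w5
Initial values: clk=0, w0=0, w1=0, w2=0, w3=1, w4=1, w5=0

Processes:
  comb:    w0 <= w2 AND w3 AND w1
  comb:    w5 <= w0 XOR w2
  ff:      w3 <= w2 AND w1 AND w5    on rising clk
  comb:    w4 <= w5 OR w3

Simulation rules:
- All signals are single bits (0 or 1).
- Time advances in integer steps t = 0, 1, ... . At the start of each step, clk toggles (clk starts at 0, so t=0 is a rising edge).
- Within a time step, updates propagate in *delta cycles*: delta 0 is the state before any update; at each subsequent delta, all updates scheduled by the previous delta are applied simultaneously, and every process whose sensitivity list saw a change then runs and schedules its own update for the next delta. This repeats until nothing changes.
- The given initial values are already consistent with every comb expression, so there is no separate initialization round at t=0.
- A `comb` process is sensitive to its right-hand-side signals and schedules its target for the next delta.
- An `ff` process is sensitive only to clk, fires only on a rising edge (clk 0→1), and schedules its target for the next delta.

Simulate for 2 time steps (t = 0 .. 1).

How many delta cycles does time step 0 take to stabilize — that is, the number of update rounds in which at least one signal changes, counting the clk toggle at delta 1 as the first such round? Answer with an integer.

3

[bits: w3,w4,w1,clk,w0,w2,w5]
t=0: Δ0=1100000 Δ1=1101000 Δ2=0101000 Δ3=0001000 | 3Δ
t=1: Δ0=0001000 Δ1=0000000 | 1Δ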